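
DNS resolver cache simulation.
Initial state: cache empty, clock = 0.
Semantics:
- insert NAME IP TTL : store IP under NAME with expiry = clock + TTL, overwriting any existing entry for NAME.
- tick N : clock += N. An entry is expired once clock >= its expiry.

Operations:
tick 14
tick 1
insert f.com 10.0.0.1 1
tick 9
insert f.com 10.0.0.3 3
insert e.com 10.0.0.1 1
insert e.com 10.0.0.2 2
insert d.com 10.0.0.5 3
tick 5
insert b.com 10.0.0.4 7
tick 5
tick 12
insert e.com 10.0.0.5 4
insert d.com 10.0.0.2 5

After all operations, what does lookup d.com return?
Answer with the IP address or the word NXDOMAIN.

Op 1: tick 14 -> clock=14.
Op 2: tick 1 -> clock=15.
Op 3: insert f.com -> 10.0.0.1 (expiry=15+1=16). clock=15
Op 4: tick 9 -> clock=24. purged={f.com}
Op 5: insert f.com -> 10.0.0.3 (expiry=24+3=27). clock=24
Op 6: insert e.com -> 10.0.0.1 (expiry=24+1=25). clock=24
Op 7: insert e.com -> 10.0.0.2 (expiry=24+2=26). clock=24
Op 8: insert d.com -> 10.0.0.5 (expiry=24+3=27). clock=24
Op 9: tick 5 -> clock=29. purged={d.com,e.com,f.com}
Op 10: insert b.com -> 10.0.0.4 (expiry=29+7=36). clock=29
Op 11: tick 5 -> clock=34.
Op 12: tick 12 -> clock=46. purged={b.com}
Op 13: insert e.com -> 10.0.0.5 (expiry=46+4=50). clock=46
Op 14: insert d.com -> 10.0.0.2 (expiry=46+5=51). clock=46
lookup d.com: present, ip=10.0.0.2 expiry=51 > clock=46

Answer: 10.0.0.2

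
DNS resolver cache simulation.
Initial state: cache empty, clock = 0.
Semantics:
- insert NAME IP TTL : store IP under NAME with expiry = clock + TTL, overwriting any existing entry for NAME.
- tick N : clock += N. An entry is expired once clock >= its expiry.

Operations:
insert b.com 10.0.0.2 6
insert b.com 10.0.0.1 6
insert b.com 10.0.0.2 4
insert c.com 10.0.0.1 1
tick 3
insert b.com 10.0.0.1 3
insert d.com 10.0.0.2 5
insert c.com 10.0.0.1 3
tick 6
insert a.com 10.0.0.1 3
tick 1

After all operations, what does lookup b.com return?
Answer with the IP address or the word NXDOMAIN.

Answer: NXDOMAIN

Derivation:
Op 1: insert b.com -> 10.0.0.2 (expiry=0+6=6). clock=0
Op 2: insert b.com -> 10.0.0.1 (expiry=0+6=6). clock=0
Op 3: insert b.com -> 10.0.0.2 (expiry=0+4=4). clock=0
Op 4: insert c.com -> 10.0.0.1 (expiry=0+1=1). clock=0
Op 5: tick 3 -> clock=3. purged={c.com}
Op 6: insert b.com -> 10.0.0.1 (expiry=3+3=6). clock=3
Op 7: insert d.com -> 10.0.0.2 (expiry=3+5=8). clock=3
Op 8: insert c.com -> 10.0.0.1 (expiry=3+3=6). clock=3
Op 9: tick 6 -> clock=9. purged={b.com,c.com,d.com}
Op 10: insert a.com -> 10.0.0.1 (expiry=9+3=12). clock=9
Op 11: tick 1 -> clock=10.
lookup b.com: not in cache (expired or never inserted)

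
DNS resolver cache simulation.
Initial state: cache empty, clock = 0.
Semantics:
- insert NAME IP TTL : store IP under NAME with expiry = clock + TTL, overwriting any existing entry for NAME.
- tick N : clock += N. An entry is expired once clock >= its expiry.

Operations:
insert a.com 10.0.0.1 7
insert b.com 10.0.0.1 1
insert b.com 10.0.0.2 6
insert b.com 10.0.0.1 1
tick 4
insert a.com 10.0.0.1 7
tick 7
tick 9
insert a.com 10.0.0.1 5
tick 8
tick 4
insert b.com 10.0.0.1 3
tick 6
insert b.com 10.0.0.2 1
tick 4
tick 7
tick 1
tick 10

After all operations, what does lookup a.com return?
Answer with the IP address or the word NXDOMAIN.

Op 1: insert a.com -> 10.0.0.1 (expiry=0+7=7). clock=0
Op 2: insert b.com -> 10.0.0.1 (expiry=0+1=1). clock=0
Op 3: insert b.com -> 10.0.0.2 (expiry=0+6=6). clock=0
Op 4: insert b.com -> 10.0.0.1 (expiry=0+1=1). clock=0
Op 5: tick 4 -> clock=4. purged={b.com}
Op 6: insert a.com -> 10.0.0.1 (expiry=4+7=11). clock=4
Op 7: tick 7 -> clock=11. purged={a.com}
Op 8: tick 9 -> clock=20.
Op 9: insert a.com -> 10.0.0.1 (expiry=20+5=25). clock=20
Op 10: tick 8 -> clock=28. purged={a.com}
Op 11: tick 4 -> clock=32.
Op 12: insert b.com -> 10.0.0.1 (expiry=32+3=35). clock=32
Op 13: tick 6 -> clock=38. purged={b.com}
Op 14: insert b.com -> 10.0.0.2 (expiry=38+1=39). clock=38
Op 15: tick 4 -> clock=42. purged={b.com}
Op 16: tick 7 -> clock=49.
Op 17: tick 1 -> clock=50.
Op 18: tick 10 -> clock=60.
lookup a.com: not in cache (expired or never inserted)

Answer: NXDOMAIN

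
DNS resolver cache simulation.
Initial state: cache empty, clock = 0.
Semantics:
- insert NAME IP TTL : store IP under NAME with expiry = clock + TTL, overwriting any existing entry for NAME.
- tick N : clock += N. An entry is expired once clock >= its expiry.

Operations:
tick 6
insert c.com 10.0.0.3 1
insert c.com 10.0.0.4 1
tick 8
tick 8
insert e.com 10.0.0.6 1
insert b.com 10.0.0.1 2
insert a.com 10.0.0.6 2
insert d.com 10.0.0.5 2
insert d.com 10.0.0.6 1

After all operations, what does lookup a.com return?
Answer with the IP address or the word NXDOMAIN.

Answer: 10.0.0.6

Derivation:
Op 1: tick 6 -> clock=6.
Op 2: insert c.com -> 10.0.0.3 (expiry=6+1=7). clock=6
Op 3: insert c.com -> 10.0.0.4 (expiry=6+1=7). clock=6
Op 4: tick 8 -> clock=14. purged={c.com}
Op 5: tick 8 -> clock=22.
Op 6: insert e.com -> 10.0.0.6 (expiry=22+1=23). clock=22
Op 7: insert b.com -> 10.0.0.1 (expiry=22+2=24). clock=22
Op 8: insert a.com -> 10.0.0.6 (expiry=22+2=24). clock=22
Op 9: insert d.com -> 10.0.0.5 (expiry=22+2=24). clock=22
Op 10: insert d.com -> 10.0.0.6 (expiry=22+1=23). clock=22
lookup a.com: present, ip=10.0.0.6 expiry=24 > clock=22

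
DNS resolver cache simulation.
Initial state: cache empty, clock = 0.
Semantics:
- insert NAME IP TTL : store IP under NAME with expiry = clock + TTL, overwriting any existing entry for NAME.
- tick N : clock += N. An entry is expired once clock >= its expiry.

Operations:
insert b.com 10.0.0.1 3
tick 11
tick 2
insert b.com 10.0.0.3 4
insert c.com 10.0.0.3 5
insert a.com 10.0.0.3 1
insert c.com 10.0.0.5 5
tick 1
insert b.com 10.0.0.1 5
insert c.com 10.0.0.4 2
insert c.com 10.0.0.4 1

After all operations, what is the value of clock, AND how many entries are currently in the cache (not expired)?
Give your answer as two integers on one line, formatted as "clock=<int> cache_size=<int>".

Op 1: insert b.com -> 10.0.0.1 (expiry=0+3=3). clock=0
Op 2: tick 11 -> clock=11. purged={b.com}
Op 3: tick 2 -> clock=13.
Op 4: insert b.com -> 10.0.0.3 (expiry=13+4=17). clock=13
Op 5: insert c.com -> 10.0.0.3 (expiry=13+5=18). clock=13
Op 6: insert a.com -> 10.0.0.3 (expiry=13+1=14). clock=13
Op 7: insert c.com -> 10.0.0.5 (expiry=13+5=18). clock=13
Op 8: tick 1 -> clock=14. purged={a.com}
Op 9: insert b.com -> 10.0.0.1 (expiry=14+5=19). clock=14
Op 10: insert c.com -> 10.0.0.4 (expiry=14+2=16). clock=14
Op 11: insert c.com -> 10.0.0.4 (expiry=14+1=15). clock=14
Final clock = 14
Final cache (unexpired): {b.com,c.com} -> size=2

Answer: clock=14 cache_size=2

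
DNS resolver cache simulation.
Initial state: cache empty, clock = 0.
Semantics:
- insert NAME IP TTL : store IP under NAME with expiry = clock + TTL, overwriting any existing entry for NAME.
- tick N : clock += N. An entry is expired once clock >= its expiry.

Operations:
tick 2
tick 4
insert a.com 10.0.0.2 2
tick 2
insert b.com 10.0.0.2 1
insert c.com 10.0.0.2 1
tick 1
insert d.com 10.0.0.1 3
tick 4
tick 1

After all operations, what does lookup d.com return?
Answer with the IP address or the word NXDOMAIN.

Answer: NXDOMAIN

Derivation:
Op 1: tick 2 -> clock=2.
Op 2: tick 4 -> clock=6.
Op 3: insert a.com -> 10.0.0.2 (expiry=6+2=8). clock=6
Op 4: tick 2 -> clock=8. purged={a.com}
Op 5: insert b.com -> 10.0.0.2 (expiry=8+1=9). clock=8
Op 6: insert c.com -> 10.0.0.2 (expiry=8+1=9). clock=8
Op 7: tick 1 -> clock=9. purged={b.com,c.com}
Op 8: insert d.com -> 10.0.0.1 (expiry=9+3=12). clock=9
Op 9: tick 4 -> clock=13. purged={d.com}
Op 10: tick 1 -> clock=14.
lookup d.com: not in cache (expired or never inserted)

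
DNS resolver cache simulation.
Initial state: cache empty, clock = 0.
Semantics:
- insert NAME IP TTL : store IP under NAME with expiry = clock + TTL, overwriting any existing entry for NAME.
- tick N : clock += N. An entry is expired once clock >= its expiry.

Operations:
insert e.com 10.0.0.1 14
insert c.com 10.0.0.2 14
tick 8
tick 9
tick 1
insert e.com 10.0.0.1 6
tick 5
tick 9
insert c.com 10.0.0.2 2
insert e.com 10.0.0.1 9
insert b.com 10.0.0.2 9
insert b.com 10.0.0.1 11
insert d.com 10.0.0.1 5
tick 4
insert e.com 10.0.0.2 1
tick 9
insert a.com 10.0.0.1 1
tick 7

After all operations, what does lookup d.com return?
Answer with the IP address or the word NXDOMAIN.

Op 1: insert e.com -> 10.0.0.1 (expiry=0+14=14). clock=0
Op 2: insert c.com -> 10.0.0.2 (expiry=0+14=14). clock=0
Op 3: tick 8 -> clock=8.
Op 4: tick 9 -> clock=17. purged={c.com,e.com}
Op 5: tick 1 -> clock=18.
Op 6: insert e.com -> 10.0.0.1 (expiry=18+6=24). clock=18
Op 7: tick 5 -> clock=23.
Op 8: tick 9 -> clock=32. purged={e.com}
Op 9: insert c.com -> 10.0.0.2 (expiry=32+2=34). clock=32
Op 10: insert e.com -> 10.0.0.1 (expiry=32+9=41). clock=32
Op 11: insert b.com -> 10.0.0.2 (expiry=32+9=41). clock=32
Op 12: insert b.com -> 10.0.0.1 (expiry=32+11=43). clock=32
Op 13: insert d.com -> 10.0.0.1 (expiry=32+5=37). clock=32
Op 14: tick 4 -> clock=36. purged={c.com}
Op 15: insert e.com -> 10.0.0.2 (expiry=36+1=37). clock=36
Op 16: tick 9 -> clock=45. purged={b.com,d.com,e.com}
Op 17: insert a.com -> 10.0.0.1 (expiry=45+1=46). clock=45
Op 18: tick 7 -> clock=52. purged={a.com}
lookup d.com: not in cache (expired or never inserted)

Answer: NXDOMAIN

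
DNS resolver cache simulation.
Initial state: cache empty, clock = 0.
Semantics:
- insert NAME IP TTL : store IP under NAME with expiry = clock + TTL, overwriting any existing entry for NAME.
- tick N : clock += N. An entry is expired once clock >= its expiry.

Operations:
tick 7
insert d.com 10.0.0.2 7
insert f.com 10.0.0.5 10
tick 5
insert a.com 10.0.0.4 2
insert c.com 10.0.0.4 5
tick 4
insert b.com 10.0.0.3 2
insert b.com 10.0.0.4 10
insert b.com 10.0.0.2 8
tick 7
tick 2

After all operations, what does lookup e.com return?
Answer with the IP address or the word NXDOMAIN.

Op 1: tick 7 -> clock=7.
Op 2: insert d.com -> 10.0.0.2 (expiry=7+7=14). clock=7
Op 3: insert f.com -> 10.0.0.5 (expiry=7+10=17). clock=7
Op 4: tick 5 -> clock=12.
Op 5: insert a.com -> 10.0.0.4 (expiry=12+2=14). clock=12
Op 6: insert c.com -> 10.0.0.4 (expiry=12+5=17). clock=12
Op 7: tick 4 -> clock=16. purged={a.com,d.com}
Op 8: insert b.com -> 10.0.0.3 (expiry=16+2=18). clock=16
Op 9: insert b.com -> 10.0.0.4 (expiry=16+10=26). clock=16
Op 10: insert b.com -> 10.0.0.2 (expiry=16+8=24). clock=16
Op 11: tick 7 -> clock=23. purged={c.com,f.com}
Op 12: tick 2 -> clock=25. purged={b.com}
lookup e.com: not in cache (expired or never inserted)

Answer: NXDOMAIN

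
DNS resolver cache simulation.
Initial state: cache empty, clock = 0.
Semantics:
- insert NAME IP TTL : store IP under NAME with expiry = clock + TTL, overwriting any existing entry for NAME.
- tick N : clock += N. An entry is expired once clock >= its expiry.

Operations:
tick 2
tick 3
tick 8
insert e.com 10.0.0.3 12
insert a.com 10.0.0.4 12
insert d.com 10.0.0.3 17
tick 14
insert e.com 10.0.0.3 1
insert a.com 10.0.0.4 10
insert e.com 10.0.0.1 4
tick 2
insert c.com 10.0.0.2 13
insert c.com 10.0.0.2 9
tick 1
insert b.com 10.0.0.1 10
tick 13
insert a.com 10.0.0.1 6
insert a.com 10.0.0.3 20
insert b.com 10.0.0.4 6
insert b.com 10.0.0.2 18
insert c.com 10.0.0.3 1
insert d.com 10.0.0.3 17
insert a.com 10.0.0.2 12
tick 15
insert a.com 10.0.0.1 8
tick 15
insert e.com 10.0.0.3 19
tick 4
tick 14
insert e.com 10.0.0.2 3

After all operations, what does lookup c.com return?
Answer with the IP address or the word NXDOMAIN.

Answer: NXDOMAIN

Derivation:
Op 1: tick 2 -> clock=2.
Op 2: tick 3 -> clock=5.
Op 3: tick 8 -> clock=13.
Op 4: insert e.com -> 10.0.0.3 (expiry=13+12=25). clock=13
Op 5: insert a.com -> 10.0.0.4 (expiry=13+12=25). clock=13
Op 6: insert d.com -> 10.0.0.3 (expiry=13+17=30). clock=13
Op 7: tick 14 -> clock=27. purged={a.com,e.com}
Op 8: insert e.com -> 10.0.0.3 (expiry=27+1=28). clock=27
Op 9: insert a.com -> 10.0.0.4 (expiry=27+10=37). clock=27
Op 10: insert e.com -> 10.0.0.1 (expiry=27+4=31). clock=27
Op 11: tick 2 -> clock=29.
Op 12: insert c.com -> 10.0.0.2 (expiry=29+13=42). clock=29
Op 13: insert c.com -> 10.0.0.2 (expiry=29+9=38). clock=29
Op 14: tick 1 -> clock=30. purged={d.com}
Op 15: insert b.com -> 10.0.0.1 (expiry=30+10=40). clock=30
Op 16: tick 13 -> clock=43. purged={a.com,b.com,c.com,e.com}
Op 17: insert a.com -> 10.0.0.1 (expiry=43+6=49). clock=43
Op 18: insert a.com -> 10.0.0.3 (expiry=43+20=63). clock=43
Op 19: insert b.com -> 10.0.0.4 (expiry=43+6=49). clock=43
Op 20: insert b.com -> 10.0.0.2 (expiry=43+18=61). clock=43
Op 21: insert c.com -> 10.0.0.3 (expiry=43+1=44). clock=43
Op 22: insert d.com -> 10.0.0.3 (expiry=43+17=60). clock=43
Op 23: insert a.com -> 10.0.0.2 (expiry=43+12=55). clock=43
Op 24: tick 15 -> clock=58. purged={a.com,c.com}
Op 25: insert a.com -> 10.0.0.1 (expiry=58+8=66). clock=58
Op 26: tick 15 -> clock=73. purged={a.com,b.com,d.com}
Op 27: insert e.com -> 10.0.0.3 (expiry=73+19=92). clock=73
Op 28: tick 4 -> clock=77.
Op 29: tick 14 -> clock=91.
Op 30: insert e.com -> 10.0.0.2 (expiry=91+3=94). clock=91
lookup c.com: not in cache (expired or never inserted)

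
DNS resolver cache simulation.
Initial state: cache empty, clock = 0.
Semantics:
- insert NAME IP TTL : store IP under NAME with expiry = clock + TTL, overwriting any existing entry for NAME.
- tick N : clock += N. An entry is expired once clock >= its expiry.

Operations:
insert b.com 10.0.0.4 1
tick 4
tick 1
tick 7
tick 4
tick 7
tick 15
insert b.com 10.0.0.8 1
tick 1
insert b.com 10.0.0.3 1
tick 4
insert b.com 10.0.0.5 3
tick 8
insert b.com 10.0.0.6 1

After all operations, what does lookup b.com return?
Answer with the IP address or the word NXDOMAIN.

Answer: 10.0.0.6

Derivation:
Op 1: insert b.com -> 10.0.0.4 (expiry=0+1=1). clock=0
Op 2: tick 4 -> clock=4. purged={b.com}
Op 3: tick 1 -> clock=5.
Op 4: tick 7 -> clock=12.
Op 5: tick 4 -> clock=16.
Op 6: tick 7 -> clock=23.
Op 7: tick 15 -> clock=38.
Op 8: insert b.com -> 10.0.0.8 (expiry=38+1=39). clock=38
Op 9: tick 1 -> clock=39. purged={b.com}
Op 10: insert b.com -> 10.0.0.3 (expiry=39+1=40). clock=39
Op 11: tick 4 -> clock=43. purged={b.com}
Op 12: insert b.com -> 10.0.0.5 (expiry=43+3=46). clock=43
Op 13: tick 8 -> clock=51. purged={b.com}
Op 14: insert b.com -> 10.0.0.6 (expiry=51+1=52). clock=51
lookup b.com: present, ip=10.0.0.6 expiry=52 > clock=51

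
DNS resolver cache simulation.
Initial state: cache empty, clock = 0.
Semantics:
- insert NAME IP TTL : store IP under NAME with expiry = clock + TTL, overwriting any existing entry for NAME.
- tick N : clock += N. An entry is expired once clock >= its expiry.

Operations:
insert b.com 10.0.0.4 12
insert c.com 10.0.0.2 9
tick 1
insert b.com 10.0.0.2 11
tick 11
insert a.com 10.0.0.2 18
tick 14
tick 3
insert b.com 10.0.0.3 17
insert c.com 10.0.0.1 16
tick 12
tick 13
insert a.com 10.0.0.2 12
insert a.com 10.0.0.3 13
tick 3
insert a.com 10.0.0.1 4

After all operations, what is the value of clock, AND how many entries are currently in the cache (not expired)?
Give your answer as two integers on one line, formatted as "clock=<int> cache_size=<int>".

Op 1: insert b.com -> 10.0.0.4 (expiry=0+12=12). clock=0
Op 2: insert c.com -> 10.0.0.2 (expiry=0+9=9). clock=0
Op 3: tick 1 -> clock=1.
Op 4: insert b.com -> 10.0.0.2 (expiry=1+11=12). clock=1
Op 5: tick 11 -> clock=12. purged={b.com,c.com}
Op 6: insert a.com -> 10.0.0.2 (expiry=12+18=30). clock=12
Op 7: tick 14 -> clock=26.
Op 8: tick 3 -> clock=29.
Op 9: insert b.com -> 10.0.0.3 (expiry=29+17=46). clock=29
Op 10: insert c.com -> 10.0.0.1 (expiry=29+16=45). clock=29
Op 11: tick 12 -> clock=41. purged={a.com}
Op 12: tick 13 -> clock=54. purged={b.com,c.com}
Op 13: insert a.com -> 10.0.0.2 (expiry=54+12=66). clock=54
Op 14: insert a.com -> 10.0.0.3 (expiry=54+13=67). clock=54
Op 15: tick 3 -> clock=57.
Op 16: insert a.com -> 10.0.0.1 (expiry=57+4=61). clock=57
Final clock = 57
Final cache (unexpired): {a.com} -> size=1

Answer: clock=57 cache_size=1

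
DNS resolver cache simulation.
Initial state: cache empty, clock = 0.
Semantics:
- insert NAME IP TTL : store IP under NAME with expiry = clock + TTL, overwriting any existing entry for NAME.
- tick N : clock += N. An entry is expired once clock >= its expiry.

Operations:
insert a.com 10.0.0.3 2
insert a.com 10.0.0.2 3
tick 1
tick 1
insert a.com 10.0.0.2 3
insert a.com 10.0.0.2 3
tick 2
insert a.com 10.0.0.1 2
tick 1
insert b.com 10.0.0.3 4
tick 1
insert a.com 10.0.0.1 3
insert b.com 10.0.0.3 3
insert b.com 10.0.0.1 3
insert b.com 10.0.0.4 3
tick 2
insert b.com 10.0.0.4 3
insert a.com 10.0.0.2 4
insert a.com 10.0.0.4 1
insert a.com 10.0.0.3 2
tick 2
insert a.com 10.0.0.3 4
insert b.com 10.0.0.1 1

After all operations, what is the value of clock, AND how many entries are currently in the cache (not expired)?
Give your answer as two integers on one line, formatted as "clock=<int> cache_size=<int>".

Answer: clock=10 cache_size=2

Derivation:
Op 1: insert a.com -> 10.0.0.3 (expiry=0+2=2). clock=0
Op 2: insert a.com -> 10.0.0.2 (expiry=0+3=3). clock=0
Op 3: tick 1 -> clock=1.
Op 4: tick 1 -> clock=2.
Op 5: insert a.com -> 10.0.0.2 (expiry=2+3=5). clock=2
Op 6: insert a.com -> 10.0.0.2 (expiry=2+3=5). clock=2
Op 7: tick 2 -> clock=4.
Op 8: insert a.com -> 10.0.0.1 (expiry=4+2=6). clock=4
Op 9: tick 1 -> clock=5.
Op 10: insert b.com -> 10.0.0.3 (expiry=5+4=9). clock=5
Op 11: tick 1 -> clock=6. purged={a.com}
Op 12: insert a.com -> 10.0.0.1 (expiry=6+3=9). clock=6
Op 13: insert b.com -> 10.0.0.3 (expiry=6+3=9). clock=6
Op 14: insert b.com -> 10.0.0.1 (expiry=6+3=9). clock=6
Op 15: insert b.com -> 10.0.0.4 (expiry=6+3=9). clock=6
Op 16: tick 2 -> clock=8.
Op 17: insert b.com -> 10.0.0.4 (expiry=8+3=11). clock=8
Op 18: insert a.com -> 10.0.0.2 (expiry=8+4=12). clock=8
Op 19: insert a.com -> 10.0.0.4 (expiry=8+1=9). clock=8
Op 20: insert a.com -> 10.0.0.3 (expiry=8+2=10). clock=8
Op 21: tick 2 -> clock=10. purged={a.com}
Op 22: insert a.com -> 10.0.0.3 (expiry=10+4=14). clock=10
Op 23: insert b.com -> 10.0.0.1 (expiry=10+1=11). clock=10
Final clock = 10
Final cache (unexpired): {a.com,b.com} -> size=2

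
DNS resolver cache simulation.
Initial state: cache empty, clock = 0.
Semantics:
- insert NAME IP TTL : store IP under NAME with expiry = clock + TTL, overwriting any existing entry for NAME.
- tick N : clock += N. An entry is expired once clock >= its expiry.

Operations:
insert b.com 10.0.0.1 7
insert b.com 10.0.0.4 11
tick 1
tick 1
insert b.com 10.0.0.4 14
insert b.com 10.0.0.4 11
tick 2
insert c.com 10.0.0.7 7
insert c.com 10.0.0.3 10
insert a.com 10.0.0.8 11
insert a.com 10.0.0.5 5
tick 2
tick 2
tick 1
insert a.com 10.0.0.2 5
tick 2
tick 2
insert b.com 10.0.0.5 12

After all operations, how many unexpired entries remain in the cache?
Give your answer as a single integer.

Op 1: insert b.com -> 10.0.0.1 (expiry=0+7=7). clock=0
Op 2: insert b.com -> 10.0.0.4 (expiry=0+11=11). clock=0
Op 3: tick 1 -> clock=1.
Op 4: tick 1 -> clock=2.
Op 5: insert b.com -> 10.0.0.4 (expiry=2+14=16). clock=2
Op 6: insert b.com -> 10.0.0.4 (expiry=2+11=13). clock=2
Op 7: tick 2 -> clock=4.
Op 8: insert c.com -> 10.0.0.7 (expiry=4+7=11). clock=4
Op 9: insert c.com -> 10.0.0.3 (expiry=4+10=14). clock=4
Op 10: insert a.com -> 10.0.0.8 (expiry=4+11=15). clock=4
Op 11: insert a.com -> 10.0.0.5 (expiry=4+5=9). clock=4
Op 12: tick 2 -> clock=6.
Op 13: tick 2 -> clock=8.
Op 14: tick 1 -> clock=9. purged={a.com}
Op 15: insert a.com -> 10.0.0.2 (expiry=9+5=14). clock=9
Op 16: tick 2 -> clock=11.
Op 17: tick 2 -> clock=13. purged={b.com}
Op 18: insert b.com -> 10.0.0.5 (expiry=13+12=25). clock=13
Final cache (unexpired): {a.com,b.com,c.com} -> size=3

Answer: 3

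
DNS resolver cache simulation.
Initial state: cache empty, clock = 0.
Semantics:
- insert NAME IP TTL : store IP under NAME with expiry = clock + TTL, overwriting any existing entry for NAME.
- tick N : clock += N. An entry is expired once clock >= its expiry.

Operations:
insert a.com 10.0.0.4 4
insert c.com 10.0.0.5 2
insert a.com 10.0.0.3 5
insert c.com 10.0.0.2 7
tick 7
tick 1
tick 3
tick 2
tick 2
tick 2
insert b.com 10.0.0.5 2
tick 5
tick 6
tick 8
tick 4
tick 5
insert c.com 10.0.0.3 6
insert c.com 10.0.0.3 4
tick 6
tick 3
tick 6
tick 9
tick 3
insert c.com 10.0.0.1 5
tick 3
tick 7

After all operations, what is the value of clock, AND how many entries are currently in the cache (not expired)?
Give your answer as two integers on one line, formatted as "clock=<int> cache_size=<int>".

Answer: clock=82 cache_size=0

Derivation:
Op 1: insert a.com -> 10.0.0.4 (expiry=0+4=4). clock=0
Op 2: insert c.com -> 10.0.0.5 (expiry=0+2=2). clock=0
Op 3: insert a.com -> 10.0.0.3 (expiry=0+5=5). clock=0
Op 4: insert c.com -> 10.0.0.2 (expiry=0+7=7). clock=0
Op 5: tick 7 -> clock=7. purged={a.com,c.com}
Op 6: tick 1 -> clock=8.
Op 7: tick 3 -> clock=11.
Op 8: tick 2 -> clock=13.
Op 9: tick 2 -> clock=15.
Op 10: tick 2 -> clock=17.
Op 11: insert b.com -> 10.0.0.5 (expiry=17+2=19). clock=17
Op 12: tick 5 -> clock=22. purged={b.com}
Op 13: tick 6 -> clock=28.
Op 14: tick 8 -> clock=36.
Op 15: tick 4 -> clock=40.
Op 16: tick 5 -> clock=45.
Op 17: insert c.com -> 10.0.0.3 (expiry=45+6=51). clock=45
Op 18: insert c.com -> 10.0.0.3 (expiry=45+4=49). clock=45
Op 19: tick 6 -> clock=51. purged={c.com}
Op 20: tick 3 -> clock=54.
Op 21: tick 6 -> clock=60.
Op 22: tick 9 -> clock=69.
Op 23: tick 3 -> clock=72.
Op 24: insert c.com -> 10.0.0.1 (expiry=72+5=77). clock=72
Op 25: tick 3 -> clock=75.
Op 26: tick 7 -> clock=82. purged={c.com}
Final clock = 82
Final cache (unexpired): {} -> size=0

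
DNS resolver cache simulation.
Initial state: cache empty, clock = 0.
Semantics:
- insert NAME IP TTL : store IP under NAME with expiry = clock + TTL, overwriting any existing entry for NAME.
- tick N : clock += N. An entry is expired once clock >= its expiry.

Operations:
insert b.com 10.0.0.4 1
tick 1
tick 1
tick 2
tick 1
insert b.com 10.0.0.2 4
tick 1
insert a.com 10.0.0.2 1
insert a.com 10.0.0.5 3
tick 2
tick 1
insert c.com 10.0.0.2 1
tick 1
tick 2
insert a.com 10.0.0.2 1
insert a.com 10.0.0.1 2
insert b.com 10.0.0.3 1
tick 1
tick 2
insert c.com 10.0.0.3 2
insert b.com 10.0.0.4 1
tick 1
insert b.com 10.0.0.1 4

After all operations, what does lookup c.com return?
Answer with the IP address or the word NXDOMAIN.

Op 1: insert b.com -> 10.0.0.4 (expiry=0+1=1). clock=0
Op 2: tick 1 -> clock=1. purged={b.com}
Op 3: tick 1 -> clock=2.
Op 4: tick 2 -> clock=4.
Op 5: tick 1 -> clock=5.
Op 6: insert b.com -> 10.0.0.2 (expiry=5+4=9). clock=5
Op 7: tick 1 -> clock=6.
Op 8: insert a.com -> 10.0.0.2 (expiry=6+1=7). clock=6
Op 9: insert a.com -> 10.0.0.5 (expiry=6+3=9). clock=6
Op 10: tick 2 -> clock=8.
Op 11: tick 1 -> clock=9. purged={a.com,b.com}
Op 12: insert c.com -> 10.0.0.2 (expiry=9+1=10). clock=9
Op 13: tick 1 -> clock=10. purged={c.com}
Op 14: tick 2 -> clock=12.
Op 15: insert a.com -> 10.0.0.2 (expiry=12+1=13). clock=12
Op 16: insert a.com -> 10.0.0.1 (expiry=12+2=14). clock=12
Op 17: insert b.com -> 10.0.0.3 (expiry=12+1=13). clock=12
Op 18: tick 1 -> clock=13. purged={b.com}
Op 19: tick 2 -> clock=15. purged={a.com}
Op 20: insert c.com -> 10.0.0.3 (expiry=15+2=17). clock=15
Op 21: insert b.com -> 10.0.0.4 (expiry=15+1=16). clock=15
Op 22: tick 1 -> clock=16. purged={b.com}
Op 23: insert b.com -> 10.0.0.1 (expiry=16+4=20). clock=16
lookup c.com: present, ip=10.0.0.3 expiry=17 > clock=16

Answer: 10.0.0.3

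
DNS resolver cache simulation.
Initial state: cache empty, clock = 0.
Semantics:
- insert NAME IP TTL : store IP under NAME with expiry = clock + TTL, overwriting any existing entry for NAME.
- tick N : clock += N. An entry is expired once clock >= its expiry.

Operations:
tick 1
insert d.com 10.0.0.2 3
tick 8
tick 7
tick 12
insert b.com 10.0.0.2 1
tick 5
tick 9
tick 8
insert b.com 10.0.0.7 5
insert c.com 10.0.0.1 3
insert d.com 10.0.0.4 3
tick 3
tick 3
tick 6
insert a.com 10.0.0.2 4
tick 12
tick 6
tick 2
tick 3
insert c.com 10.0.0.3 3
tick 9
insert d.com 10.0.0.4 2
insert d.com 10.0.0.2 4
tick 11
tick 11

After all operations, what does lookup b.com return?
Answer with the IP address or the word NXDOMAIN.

Answer: NXDOMAIN

Derivation:
Op 1: tick 1 -> clock=1.
Op 2: insert d.com -> 10.0.0.2 (expiry=1+3=4). clock=1
Op 3: tick 8 -> clock=9. purged={d.com}
Op 4: tick 7 -> clock=16.
Op 5: tick 12 -> clock=28.
Op 6: insert b.com -> 10.0.0.2 (expiry=28+1=29). clock=28
Op 7: tick 5 -> clock=33. purged={b.com}
Op 8: tick 9 -> clock=42.
Op 9: tick 8 -> clock=50.
Op 10: insert b.com -> 10.0.0.7 (expiry=50+5=55). clock=50
Op 11: insert c.com -> 10.0.0.1 (expiry=50+3=53). clock=50
Op 12: insert d.com -> 10.0.0.4 (expiry=50+3=53). clock=50
Op 13: tick 3 -> clock=53. purged={c.com,d.com}
Op 14: tick 3 -> clock=56. purged={b.com}
Op 15: tick 6 -> clock=62.
Op 16: insert a.com -> 10.0.0.2 (expiry=62+4=66). clock=62
Op 17: tick 12 -> clock=74. purged={a.com}
Op 18: tick 6 -> clock=80.
Op 19: tick 2 -> clock=82.
Op 20: tick 3 -> clock=85.
Op 21: insert c.com -> 10.0.0.3 (expiry=85+3=88). clock=85
Op 22: tick 9 -> clock=94. purged={c.com}
Op 23: insert d.com -> 10.0.0.4 (expiry=94+2=96). clock=94
Op 24: insert d.com -> 10.0.0.2 (expiry=94+4=98). clock=94
Op 25: tick 11 -> clock=105. purged={d.com}
Op 26: tick 11 -> clock=116.
lookup b.com: not in cache (expired or never inserted)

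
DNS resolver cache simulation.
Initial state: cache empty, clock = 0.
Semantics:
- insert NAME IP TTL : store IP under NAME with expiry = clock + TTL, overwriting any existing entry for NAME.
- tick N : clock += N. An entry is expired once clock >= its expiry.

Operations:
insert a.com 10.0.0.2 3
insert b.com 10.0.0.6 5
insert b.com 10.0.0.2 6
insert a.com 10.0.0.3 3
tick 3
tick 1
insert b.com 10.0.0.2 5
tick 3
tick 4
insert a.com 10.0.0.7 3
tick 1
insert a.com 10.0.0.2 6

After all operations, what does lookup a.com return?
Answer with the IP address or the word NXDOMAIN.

Answer: 10.0.0.2

Derivation:
Op 1: insert a.com -> 10.0.0.2 (expiry=0+3=3). clock=0
Op 2: insert b.com -> 10.0.0.6 (expiry=0+5=5). clock=0
Op 3: insert b.com -> 10.0.0.2 (expiry=0+6=6). clock=0
Op 4: insert a.com -> 10.0.0.3 (expiry=0+3=3). clock=0
Op 5: tick 3 -> clock=3. purged={a.com}
Op 6: tick 1 -> clock=4.
Op 7: insert b.com -> 10.0.0.2 (expiry=4+5=9). clock=4
Op 8: tick 3 -> clock=7.
Op 9: tick 4 -> clock=11. purged={b.com}
Op 10: insert a.com -> 10.0.0.7 (expiry=11+3=14). clock=11
Op 11: tick 1 -> clock=12.
Op 12: insert a.com -> 10.0.0.2 (expiry=12+6=18). clock=12
lookup a.com: present, ip=10.0.0.2 expiry=18 > clock=12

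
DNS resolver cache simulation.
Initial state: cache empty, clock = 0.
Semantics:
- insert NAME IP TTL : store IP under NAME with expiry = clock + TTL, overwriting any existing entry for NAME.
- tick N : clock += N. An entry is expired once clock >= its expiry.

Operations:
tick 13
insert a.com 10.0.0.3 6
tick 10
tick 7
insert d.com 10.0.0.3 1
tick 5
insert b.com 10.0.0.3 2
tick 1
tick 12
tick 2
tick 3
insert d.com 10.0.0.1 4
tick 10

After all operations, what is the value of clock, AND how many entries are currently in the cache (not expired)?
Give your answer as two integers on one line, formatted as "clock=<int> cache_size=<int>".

Answer: clock=63 cache_size=0

Derivation:
Op 1: tick 13 -> clock=13.
Op 2: insert a.com -> 10.0.0.3 (expiry=13+6=19). clock=13
Op 3: tick 10 -> clock=23. purged={a.com}
Op 4: tick 7 -> clock=30.
Op 5: insert d.com -> 10.0.0.3 (expiry=30+1=31). clock=30
Op 6: tick 5 -> clock=35. purged={d.com}
Op 7: insert b.com -> 10.0.0.3 (expiry=35+2=37). clock=35
Op 8: tick 1 -> clock=36.
Op 9: tick 12 -> clock=48. purged={b.com}
Op 10: tick 2 -> clock=50.
Op 11: tick 3 -> clock=53.
Op 12: insert d.com -> 10.0.0.1 (expiry=53+4=57). clock=53
Op 13: tick 10 -> clock=63. purged={d.com}
Final clock = 63
Final cache (unexpired): {} -> size=0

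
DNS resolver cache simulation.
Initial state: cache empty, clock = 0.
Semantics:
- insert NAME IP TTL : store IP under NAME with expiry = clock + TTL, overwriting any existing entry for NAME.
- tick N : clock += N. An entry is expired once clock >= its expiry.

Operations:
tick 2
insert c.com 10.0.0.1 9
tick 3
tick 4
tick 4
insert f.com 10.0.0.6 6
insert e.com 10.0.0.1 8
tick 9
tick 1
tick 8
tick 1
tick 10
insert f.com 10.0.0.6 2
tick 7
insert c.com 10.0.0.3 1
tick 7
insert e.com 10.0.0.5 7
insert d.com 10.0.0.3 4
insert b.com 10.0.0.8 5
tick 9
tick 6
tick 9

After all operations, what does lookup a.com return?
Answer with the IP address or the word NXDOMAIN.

Op 1: tick 2 -> clock=2.
Op 2: insert c.com -> 10.0.0.1 (expiry=2+9=11). clock=2
Op 3: tick 3 -> clock=5.
Op 4: tick 4 -> clock=9.
Op 5: tick 4 -> clock=13. purged={c.com}
Op 6: insert f.com -> 10.0.0.6 (expiry=13+6=19). clock=13
Op 7: insert e.com -> 10.0.0.1 (expiry=13+8=21). clock=13
Op 8: tick 9 -> clock=22. purged={e.com,f.com}
Op 9: tick 1 -> clock=23.
Op 10: tick 8 -> clock=31.
Op 11: tick 1 -> clock=32.
Op 12: tick 10 -> clock=42.
Op 13: insert f.com -> 10.0.0.6 (expiry=42+2=44). clock=42
Op 14: tick 7 -> clock=49. purged={f.com}
Op 15: insert c.com -> 10.0.0.3 (expiry=49+1=50). clock=49
Op 16: tick 7 -> clock=56. purged={c.com}
Op 17: insert e.com -> 10.0.0.5 (expiry=56+7=63). clock=56
Op 18: insert d.com -> 10.0.0.3 (expiry=56+4=60). clock=56
Op 19: insert b.com -> 10.0.0.8 (expiry=56+5=61). clock=56
Op 20: tick 9 -> clock=65. purged={b.com,d.com,e.com}
Op 21: tick 6 -> clock=71.
Op 22: tick 9 -> clock=80.
lookup a.com: not in cache (expired or never inserted)

Answer: NXDOMAIN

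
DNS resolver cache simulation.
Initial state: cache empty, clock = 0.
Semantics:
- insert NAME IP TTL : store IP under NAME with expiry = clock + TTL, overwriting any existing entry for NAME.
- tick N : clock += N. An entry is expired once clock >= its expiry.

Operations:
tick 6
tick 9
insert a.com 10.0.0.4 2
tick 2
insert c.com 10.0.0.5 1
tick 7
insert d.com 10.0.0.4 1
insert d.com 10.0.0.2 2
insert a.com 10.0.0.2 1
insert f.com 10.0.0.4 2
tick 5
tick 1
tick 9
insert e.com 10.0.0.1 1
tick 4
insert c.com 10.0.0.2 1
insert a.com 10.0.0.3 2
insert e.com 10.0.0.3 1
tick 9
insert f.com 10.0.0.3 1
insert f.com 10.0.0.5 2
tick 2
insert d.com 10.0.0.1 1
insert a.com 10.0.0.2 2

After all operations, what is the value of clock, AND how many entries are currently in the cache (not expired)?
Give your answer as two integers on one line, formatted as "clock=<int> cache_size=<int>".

Op 1: tick 6 -> clock=6.
Op 2: tick 9 -> clock=15.
Op 3: insert a.com -> 10.0.0.4 (expiry=15+2=17). clock=15
Op 4: tick 2 -> clock=17. purged={a.com}
Op 5: insert c.com -> 10.0.0.5 (expiry=17+1=18). clock=17
Op 6: tick 7 -> clock=24. purged={c.com}
Op 7: insert d.com -> 10.0.0.4 (expiry=24+1=25). clock=24
Op 8: insert d.com -> 10.0.0.2 (expiry=24+2=26). clock=24
Op 9: insert a.com -> 10.0.0.2 (expiry=24+1=25). clock=24
Op 10: insert f.com -> 10.0.0.4 (expiry=24+2=26). clock=24
Op 11: tick 5 -> clock=29. purged={a.com,d.com,f.com}
Op 12: tick 1 -> clock=30.
Op 13: tick 9 -> clock=39.
Op 14: insert e.com -> 10.0.0.1 (expiry=39+1=40). clock=39
Op 15: tick 4 -> clock=43. purged={e.com}
Op 16: insert c.com -> 10.0.0.2 (expiry=43+1=44). clock=43
Op 17: insert a.com -> 10.0.0.3 (expiry=43+2=45). clock=43
Op 18: insert e.com -> 10.0.0.3 (expiry=43+1=44). clock=43
Op 19: tick 9 -> clock=52. purged={a.com,c.com,e.com}
Op 20: insert f.com -> 10.0.0.3 (expiry=52+1=53). clock=52
Op 21: insert f.com -> 10.0.0.5 (expiry=52+2=54). clock=52
Op 22: tick 2 -> clock=54. purged={f.com}
Op 23: insert d.com -> 10.0.0.1 (expiry=54+1=55). clock=54
Op 24: insert a.com -> 10.0.0.2 (expiry=54+2=56). clock=54
Final clock = 54
Final cache (unexpired): {a.com,d.com} -> size=2

Answer: clock=54 cache_size=2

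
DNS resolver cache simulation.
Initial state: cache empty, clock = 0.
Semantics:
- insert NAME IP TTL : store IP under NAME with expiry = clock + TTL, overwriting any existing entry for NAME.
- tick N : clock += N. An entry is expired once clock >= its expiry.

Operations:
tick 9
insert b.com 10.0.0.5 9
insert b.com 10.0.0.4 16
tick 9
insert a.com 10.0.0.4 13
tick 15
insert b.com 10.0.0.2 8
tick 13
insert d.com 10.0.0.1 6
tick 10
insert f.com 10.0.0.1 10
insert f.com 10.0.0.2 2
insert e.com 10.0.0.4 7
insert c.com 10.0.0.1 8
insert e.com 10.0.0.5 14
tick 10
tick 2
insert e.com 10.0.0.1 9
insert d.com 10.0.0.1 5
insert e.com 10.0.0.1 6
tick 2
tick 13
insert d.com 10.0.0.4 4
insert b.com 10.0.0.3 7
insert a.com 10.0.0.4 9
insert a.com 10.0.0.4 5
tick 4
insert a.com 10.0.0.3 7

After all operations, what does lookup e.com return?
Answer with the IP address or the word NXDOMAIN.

Answer: NXDOMAIN

Derivation:
Op 1: tick 9 -> clock=9.
Op 2: insert b.com -> 10.0.0.5 (expiry=9+9=18). clock=9
Op 3: insert b.com -> 10.0.0.4 (expiry=9+16=25). clock=9
Op 4: tick 9 -> clock=18.
Op 5: insert a.com -> 10.0.0.4 (expiry=18+13=31). clock=18
Op 6: tick 15 -> clock=33. purged={a.com,b.com}
Op 7: insert b.com -> 10.0.0.2 (expiry=33+8=41). clock=33
Op 8: tick 13 -> clock=46. purged={b.com}
Op 9: insert d.com -> 10.0.0.1 (expiry=46+6=52). clock=46
Op 10: tick 10 -> clock=56. purged={d.com}
Op 11: insert f.com -> 10.0.0.1 (expiry=56+10=66). clock=56
Op 12: insert f.com -> 10.0.0.2 (expiry=56+2=58). clock=56
Op 13: insert e.com -> 10.0.0.4 (expiry=56+7=63). clock=56
Op 14: insert c.com -> 10.0.0.1 (expiry=56+8=64). clock=56
Op 15: insert e.com -> 10.0.0.5 (expiry=56+14=70). clock=56
Op 16: tick 10 -> clock=66. purged={c.com,f.com}
Op 17: tick 2 -> clock=68.
Op 18: insert e.com -> 10.0.0.1 (expiry=68+9=77). clock=68
Op 19: insert d.com -> 10.0.0.1 (expiry=68+5=73). clock=68
Op 20: insert e.com -> 10.0.0.1 (expiry=68+6=74). clock=68
Op 21: tick 2 -> clock=70.
Op 22: tick 13 -> clock=83. purged={d.com,e.com}
Op 23: insert d.com -> 10.0.0.4 (expiry=83+4=87). clock=83
Op 24: insert b.com -> 10.0.0.3 (expiry=83+7=90). clock=83
Op 25: insert a.com -> 10.0.0.4 (expiry=83+9=92). clock=83
Op 26: insert a.com -> 10.0.0.4 (expiry=83+5=88). clock=83
Op 27: tick 4 -> clock=87. purged={d.com}
Op 28: insert a.com -> 10.0.0.3 (expiry=87+7=94). clock=87
lookup e.com: not in cache (expired or never inserted)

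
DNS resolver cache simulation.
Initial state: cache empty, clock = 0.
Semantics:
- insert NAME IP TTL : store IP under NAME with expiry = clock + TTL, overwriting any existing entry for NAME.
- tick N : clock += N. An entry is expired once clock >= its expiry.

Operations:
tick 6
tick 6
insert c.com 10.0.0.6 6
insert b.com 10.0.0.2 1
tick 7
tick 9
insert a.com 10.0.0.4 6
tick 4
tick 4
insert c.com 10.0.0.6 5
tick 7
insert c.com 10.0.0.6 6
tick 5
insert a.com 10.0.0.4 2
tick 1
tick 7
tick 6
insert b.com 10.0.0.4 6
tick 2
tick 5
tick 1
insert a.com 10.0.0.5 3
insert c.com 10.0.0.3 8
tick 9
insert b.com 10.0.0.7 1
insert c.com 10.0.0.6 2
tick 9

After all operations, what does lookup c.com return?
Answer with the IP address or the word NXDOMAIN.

Op 1: tick 6 -> clock=6.
Op 2: tick 6 -> clock=12.
Op 3: insert c.com -> 10.0.0.6 (expiry=12+6=18). clock=12
Op 4: insert b.com -> 10.0.0.2 (expiry=12+1=13). clock=12
Op 5: tick 7 -> clock=19. purged={b.com,c.com}
Op 6: tick 9 -> clock=28.
Op 7: insert a.com -> 10.0.0.4 (expiry=28+6=34). clock=28
Op 8: tick 4 -> clock=32.
Op 9: tick 4 -> clock=36. purged={a.com}
Op 10: insert c.com -> 10.0.0.6 (expiry=36+5=41). clock=36
Op 11: tick 7 -> clock=43. purged={c.com}
Op 12: insert c.com -> 10.0.0.6 (expiry=43+6=49). clock=43
Op 13: tick 5 -> clock=48.
Op 14: insert a.com -> 10.0.0.4 (expiry=48+2=50). clock=48
Op 15: tick 1 -> clock=49. purged={c.com}
Op 16: tick 7 -> clock=56. purged={a.com}
Op 17: tick 6 -> clock=62.
Op 18: insert b.com -> 10.0.0.4 (expiry=62+6=68). clock=62
Op 19: tick 2 -> clock=64.
Op 20: tick 5 -> clock=69. purged={b.com}
Op 21: tick 1 -> clock=70.
Op 22: insert a.com -> 10.0.0.5 (expiry=70+3=73). clock=70
Op 23: insert c.com -> 10.0.0.3 (expiry=70+8=78). clock=70
Op 24: tick 9 -> clock=79. purged={a.com,c.com}
Op 25: insert b.com -> 10.0.0.7 (expiry=79+1=80). clock=79
Op 26: insert c.com -> 10.0.0.6 (expiry=79+2=81). clock=79
Op 27: tick 9 -> clock=88. purged={b.com,c.com}
lookup c.com: not in cache (expired or never inserted)

Answer: NXDOMAIN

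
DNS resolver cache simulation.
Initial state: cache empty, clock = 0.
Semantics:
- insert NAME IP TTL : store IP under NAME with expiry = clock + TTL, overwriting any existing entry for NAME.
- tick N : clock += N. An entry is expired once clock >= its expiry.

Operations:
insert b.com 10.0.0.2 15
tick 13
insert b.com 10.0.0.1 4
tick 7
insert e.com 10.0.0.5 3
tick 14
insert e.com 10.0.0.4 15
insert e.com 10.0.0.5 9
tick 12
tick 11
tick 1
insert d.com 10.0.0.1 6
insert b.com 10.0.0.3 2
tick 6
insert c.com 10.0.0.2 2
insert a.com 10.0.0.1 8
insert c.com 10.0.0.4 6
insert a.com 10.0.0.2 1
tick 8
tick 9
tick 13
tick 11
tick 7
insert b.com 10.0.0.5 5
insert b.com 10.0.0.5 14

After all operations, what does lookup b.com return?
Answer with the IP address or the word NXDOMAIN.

Op 1: insert b.com -> 10.0.0.2 (expiry=0+15=15). clock=0
Op 2: tick 13 -> clock=13.
Op 3: insert b.com -> 10.0.0.1 (expiry=13+4=17). clock=13
Op 4: tick 7 -> clock=20. purged={b.com}
Op 5: insert e.com -> 10.0.0.5 (expiry=20+3=23). clock=20
Op 6: tick 14 -> clock=34. purged={e.com}
Op 7: insert e.com -> 10.0.0.4 (expiry=34+15=49). clock=34
Op 8: insert e.com -> 10.0.0.5 (expiry=34+9=43). clock=34
Op 9: tick 12 -> clock=46. purged={e.com}
Op 10: tick 11 -> clock=57.
Op 11: tick 1 -> clock=58.
Op 12: insert d.com -> 10.0.0.1 (expiry=58+6=64). clock=58
Op 13: insert b.com -> 10.0.0.3 (expiry=58+2=60). clock=58
Op 14: tick 6 -> clock=64. purged={b.com,d.com}
Op 15: insert c.com -> 10.0.0.2 (expiry=64+2=66). clock=64
Op 16: insert a.com -> 10.0.0.1 (expiry=64+8=72). clock=64
Op 17: insert c.com -> 10.0.0.4 (expiry=64+6=70). clock=64
Op 18: insert a.com -> 10.0.0.2 (expiry=64+1=65). clock=64
Op 19: tick 8 -> clock=72. purged={a.com,c.com}
Op 20: tick 9 -> clock=81.
Op 21: tick 13 -> clock=94.
Op 22: tick 11 -> clock=105.
Op 23: tick 7 -> clock=112.
Op 24: insert b.com -> 10.0.0.5 (expiry=112+5=117). clock=112
Op 25: insert b.com -> 10.0.0.5 (expiry=112+14=126). clock=112
lookup b.com: present, ip=10.0.0.5 expiry=126 > clock=112

Answer: 10.0.0.5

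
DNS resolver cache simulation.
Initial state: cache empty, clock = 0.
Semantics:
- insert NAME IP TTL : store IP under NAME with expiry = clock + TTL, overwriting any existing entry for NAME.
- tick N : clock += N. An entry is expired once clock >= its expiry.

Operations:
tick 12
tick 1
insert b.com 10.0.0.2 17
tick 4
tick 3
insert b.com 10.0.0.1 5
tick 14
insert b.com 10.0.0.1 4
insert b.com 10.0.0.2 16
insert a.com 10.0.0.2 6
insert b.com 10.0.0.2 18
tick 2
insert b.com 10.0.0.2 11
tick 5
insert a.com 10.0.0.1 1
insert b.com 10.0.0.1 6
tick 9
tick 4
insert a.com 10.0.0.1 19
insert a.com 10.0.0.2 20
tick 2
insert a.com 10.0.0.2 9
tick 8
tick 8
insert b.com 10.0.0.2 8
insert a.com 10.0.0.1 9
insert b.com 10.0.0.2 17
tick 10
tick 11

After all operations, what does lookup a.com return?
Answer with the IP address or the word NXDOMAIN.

Answer: NXDOMAIN

Derivation:
Op 1: tick 12 -> clock=12.
Op 2: tick 1 -> clock=13.
Op 3: insert b.com -> 10.0.0.2 (expiry=13+17=30). clock=13
Op 4: tick 4 -> clock=17.
Op 5: tick 3 -> clock=20.
Op 6: insert b.com -> 10.0.0.1 (expiry=20+5=25). clock=20
Op 7: tick 14 -> clock=34. purged={b.com}
Op 8: insert b.com -> 10.0.0.1 (expiry=34+4=38). clock=34
Op 9: insert b.com -> 10.0.0.2 (expiry=34+16=50). clock=34
Op 10: insert a.com -> 10.0.0.2 (expiry=34+6=40). clock=34
Op 11: insert b.com -> 10.0.0.2 (expiry=34+18=52). clock=34
Op 12: tick 2 -> clock=36.
Op 13: insert b.com -> 10.0.0.2 (expiry=36+11=47). clock=36
Op 14: tick 5 -> clock=41. purged={a.com}
Op 15: insert a.com -> 10.0.0.1 (expiry=41+1=42). clock=41
Op 16: insert b.com -> 10.0.0.1 (expiry=41+6=47). clock=41
Op 17: tick 9 -> clock=50. purged={a.com,b.com}
Op 18: tick 4 -> clock=54.
Op 19: insert a.com -> 10.0.0.1 (expiry=54+19=73). clock=54
Op 20: insert a.com -> 10.0.0.2 (expiry=54+20=74). clock=54
Op 21: tick 2 -> clock=56.
Op 22: insert a.com -> 10.0.0.2 (expiry=56+9=65). clock=56
Op 23: tick 8 -> clock=64.
Op 24: tick 8 -> clock=72. purged={a.com}
Op 25: insert b.com -> 10.0.0.2 (expiry=72+8=80). clock=72
Op 26: insert a.com -> 10.0.0.1 (expiry=72+9=81). clock=72
Op 27: insert b.com -> 10.0.0.2 (expiry=72+17=89). clock=72
Op 28: tick 10 -> clock=82. purged={a.com}
Op 29: tick 11 -> clock=93. purged={b.com}
lookup a.com: not in cache (expired or never inserted)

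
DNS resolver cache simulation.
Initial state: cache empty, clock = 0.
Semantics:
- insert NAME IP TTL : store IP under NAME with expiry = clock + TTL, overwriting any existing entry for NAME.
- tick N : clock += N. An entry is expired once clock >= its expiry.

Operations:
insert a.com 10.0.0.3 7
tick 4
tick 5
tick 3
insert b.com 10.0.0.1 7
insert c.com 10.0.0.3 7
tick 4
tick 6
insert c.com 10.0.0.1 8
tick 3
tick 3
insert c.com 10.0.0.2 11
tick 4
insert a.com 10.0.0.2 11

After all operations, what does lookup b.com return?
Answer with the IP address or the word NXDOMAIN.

Op 1: insert a.com -> 10.0.0.3 (expiry=0+7=7). clock=0
Op 2: tick 4 -> clock=4.
Op 3: tick 5 -> clock=9. purged={a.com}
Op 4: tick 3 -> clock=12.
Op 5: insert b.com -> 10.0.0.1 (expiry=12+7=19). clock=12
Op 6: insert c.com -> 10.0.0.3 (expiry=12+7=19). clock=12
Op 7: tick 4 -> clock=16.
Op 8: tick 6 -> clock=22. purged={b.com,c.com}
Op 9: insert c.com -> 10.0.0.1 (expiry=22+8=30). clock=22
Op 10: tick 3 -> clock=25.
Op 11: tick 3 -> clock=28.
Op 12: insert c.com -> 10.0.0.2 (expiry=28+11=39). clock=28
Op 13: tick 4 -> clock=32.
Op 14: insert a.com -> 10.0.0.2 (expiry=32+11=43). clock=32
lookup b.com: not in cache (expired or never inserted)

Answer: NXDOMAIN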